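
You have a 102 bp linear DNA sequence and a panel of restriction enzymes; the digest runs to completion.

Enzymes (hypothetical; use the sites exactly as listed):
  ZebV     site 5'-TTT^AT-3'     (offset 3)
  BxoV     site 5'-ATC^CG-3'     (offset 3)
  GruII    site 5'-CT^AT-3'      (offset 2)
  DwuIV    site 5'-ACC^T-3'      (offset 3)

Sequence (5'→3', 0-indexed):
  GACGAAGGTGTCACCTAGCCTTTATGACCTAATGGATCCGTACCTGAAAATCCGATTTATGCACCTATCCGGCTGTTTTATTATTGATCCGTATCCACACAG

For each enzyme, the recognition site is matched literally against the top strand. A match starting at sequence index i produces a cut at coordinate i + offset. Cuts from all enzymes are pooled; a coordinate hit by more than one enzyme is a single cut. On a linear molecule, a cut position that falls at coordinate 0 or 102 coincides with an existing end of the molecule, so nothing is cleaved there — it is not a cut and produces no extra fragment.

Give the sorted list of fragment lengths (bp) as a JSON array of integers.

Scan for sites:
  ZebV TTTAT/3: at [20, 55, 76] ⇒ [23, 58, 79]
  BxoV ATCCG/3: at [35, 49, 66, 86] ⇒ [38, 52, 69, 89]
  GruII CTAT/2: at [64] ⇒ [66]
  DwuIV ACCT/3: at [12, 26, 41, 62] ⇒ [15, 29, 44, 65]

Pooled cuts: [15, 23, 29, 38, 44, 52, 58, 65, 66, 69, 79, 89]

Fragment lengths:
  [0,15): 15 bp
  [15,23): 8 bp
  [23,29): 6 bp
  [29,38): 9 bp
  [38,44): 6 bp
  [44,52): 8 bp
  [52,58): 6 bp
  [58,65): 7 bp
  [65,66): 1 bp
  [66,69): 3 bp
  [69,79): 10 bp
  [79,89): 10 bp
  [89,102): 13 bp

[1,3,6,6,6,7,8,8,9,10,10,13,15]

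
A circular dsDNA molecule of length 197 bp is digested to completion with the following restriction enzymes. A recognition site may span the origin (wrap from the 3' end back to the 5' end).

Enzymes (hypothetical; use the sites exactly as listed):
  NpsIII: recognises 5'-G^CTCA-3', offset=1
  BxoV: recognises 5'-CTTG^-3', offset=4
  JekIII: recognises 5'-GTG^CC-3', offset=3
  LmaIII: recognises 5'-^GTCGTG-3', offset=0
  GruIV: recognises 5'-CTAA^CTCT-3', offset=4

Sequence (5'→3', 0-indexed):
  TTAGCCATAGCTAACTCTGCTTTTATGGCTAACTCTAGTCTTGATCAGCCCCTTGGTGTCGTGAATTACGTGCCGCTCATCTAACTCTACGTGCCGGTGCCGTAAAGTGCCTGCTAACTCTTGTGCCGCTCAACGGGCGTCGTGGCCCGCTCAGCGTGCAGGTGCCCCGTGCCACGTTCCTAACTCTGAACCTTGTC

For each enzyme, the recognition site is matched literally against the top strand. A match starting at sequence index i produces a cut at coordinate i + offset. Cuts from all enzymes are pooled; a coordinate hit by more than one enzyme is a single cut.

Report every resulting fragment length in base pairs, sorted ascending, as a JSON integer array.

[2,2,3,3,6,6,7,8,9,9,10,10,11,11,12,12,12,15,15,16,18]

Per-enzyme occurrences:
  NpsIII GCTCA/1: at [74, 127, 148] ⇒ [75, 128, 149]
  BxoV CTTG/4: at [39, 51, 119, 191] ⇒ [43, 55, 123, 195]
  JekIII GTGCC/3: at [69, 90, 96, 106, 122, 161, 168] ⇒ [72, 93, 99, 109, 125, 164, 171]
  LmaIII GTCGTG/0: at [57, 138] ⇒ [57, 138]
  GruIV CTAACTCT/4: at [10, 28, 80, 113, 179] ⇒ [14, 32, 84, 117, 183]

Pooled cuts: [14, 32, 43, 55, 57, 72, 75, 84, 93, 99, 109, 117, 123, 125, 128, 138, 149, 164, 171, 183, 195]

Fragments:
  14→32: 18 bp
  32→43: 11 bp
  43→55: 12 bp
  55→57: 2 bp
  57→72: 15 bp
  72→75: 3 bp
  75→84: 9 bp
  84→93: 9 bp
  93→99: 6 bp
  99→109: 10 bp
  109→117: 8 bp
  117→123: 6 bp
  123→125: 2 bp
  125→128: 3 bp
  128→138: 10 bp
  138→149: 11 bp
  149→164: 15 bp
  164→171: 7 bp
  171→183: 12 bp
  183→195: 12 bp
  195→14 (wrap): 197-195+14 = 16 bp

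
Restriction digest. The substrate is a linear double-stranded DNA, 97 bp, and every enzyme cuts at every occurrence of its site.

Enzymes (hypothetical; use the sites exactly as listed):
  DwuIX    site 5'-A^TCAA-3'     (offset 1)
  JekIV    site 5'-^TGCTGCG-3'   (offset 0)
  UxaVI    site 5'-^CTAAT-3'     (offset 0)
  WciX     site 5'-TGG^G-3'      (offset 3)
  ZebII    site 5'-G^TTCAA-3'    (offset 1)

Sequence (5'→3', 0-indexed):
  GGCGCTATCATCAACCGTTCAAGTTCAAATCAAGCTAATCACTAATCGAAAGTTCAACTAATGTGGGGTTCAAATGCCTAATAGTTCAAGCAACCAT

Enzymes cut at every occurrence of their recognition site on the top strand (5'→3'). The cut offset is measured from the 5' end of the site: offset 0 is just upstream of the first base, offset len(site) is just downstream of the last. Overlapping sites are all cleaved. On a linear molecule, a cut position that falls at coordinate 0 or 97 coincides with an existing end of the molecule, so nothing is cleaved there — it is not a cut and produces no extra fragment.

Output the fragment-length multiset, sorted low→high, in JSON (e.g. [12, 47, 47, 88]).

[2,5,5,6,6,7,7,7,9,9,10,11,13]

Site scan:
  DwuIX ATCAA/1: at [9, 28] ⇒ [10, 29]
  JekIV (TGCTGCG, off=0): no sites
  UxaVI CTAAT/0: at [34, 41, 57, 77] ⇒ [34, 41, 57, 77]
  WciX TGGG/3: at [63] ⇒ [66]
  ZebII GTTCAA/1: at [16, 22, 51, 67, 83] ⇒ [17, 23, 52, 68, 84]

All cut coordinates (distinct, sorted): [10, 17, 23, 29, 34, 41, 52, 57, 66, 68, 77, 84]

Fragments:
  [0,10): 10 bp
  [10,17): 7 bp
  [17,23): 6 bp
  [23,29): 6 bp
  [29,34): 5 bp
  [34,41): 7 bp
  [41,52): 11 bp
  [52,57): 5 bp
  [57,66): 9 bp
  [66,68): 2 bp
  [68,77): 9 bp
  [77,84): 7 bp
  [84,97): 13 bp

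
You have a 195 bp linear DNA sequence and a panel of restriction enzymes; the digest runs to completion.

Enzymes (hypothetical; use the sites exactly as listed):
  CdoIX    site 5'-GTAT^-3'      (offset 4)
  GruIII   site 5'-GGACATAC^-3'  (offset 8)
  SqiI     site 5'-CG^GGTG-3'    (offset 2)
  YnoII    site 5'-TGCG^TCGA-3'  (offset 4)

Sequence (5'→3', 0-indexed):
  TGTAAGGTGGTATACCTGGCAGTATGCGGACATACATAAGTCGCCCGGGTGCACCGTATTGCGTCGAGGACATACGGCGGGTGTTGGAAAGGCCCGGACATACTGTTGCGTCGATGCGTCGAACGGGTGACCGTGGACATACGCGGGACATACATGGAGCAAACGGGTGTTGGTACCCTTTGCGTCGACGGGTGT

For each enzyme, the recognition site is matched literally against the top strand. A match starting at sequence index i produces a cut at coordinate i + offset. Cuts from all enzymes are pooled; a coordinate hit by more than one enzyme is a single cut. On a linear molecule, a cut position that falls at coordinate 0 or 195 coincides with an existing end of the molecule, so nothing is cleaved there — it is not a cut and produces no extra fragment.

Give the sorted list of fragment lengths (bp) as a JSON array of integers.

Site scan:
  CdoIX (GTAT, off=4): starts [9, 21, 55] → cuts [13, 25, 59]
  GruIII (GGACATAC, off=8): starts [27, 67, 95, 134, 145] → cuts [35, 75, 103, 142, 153]
  SqiI (CGGGTG, off=2): starts [45, 77, 123, 163, 188] → cuts [47, 79, 125, 165, 190]
  YnoII (TGCGTCGA, off=4): starts [59, 106, 114, 180] → cuts [63, 110, 118, 184]

Pooled cuts: [13, 25, 35, 47, 59, 63, 75, 79, 103, 110, 118, 125, 142, 153, 165, 184, 190]

Fragments:
  [0,13): 13 bp
  [13,25): 12 bp
  [25,35): 10 bp
  [35,47): 12 bp
  [47,59): 12 bp
  [59,63): 4 bp
  [63,75): 12 bp
  [75,79): 4 bp
  [79,103): 24 bp
  [103,110): 7 bp
  [110,118): 8 bp
  [118,125): 7 bp
  [125,142): 17 bp
  [142,153): 11 bp
  [153,165): 12 bp
  [165,184): 19 bp
  [184,190): 6 bp
  [190,195): 5 bp

[4,4,5,6,7,7,8,10,11,12,12,12,12,12,13,17,19,24]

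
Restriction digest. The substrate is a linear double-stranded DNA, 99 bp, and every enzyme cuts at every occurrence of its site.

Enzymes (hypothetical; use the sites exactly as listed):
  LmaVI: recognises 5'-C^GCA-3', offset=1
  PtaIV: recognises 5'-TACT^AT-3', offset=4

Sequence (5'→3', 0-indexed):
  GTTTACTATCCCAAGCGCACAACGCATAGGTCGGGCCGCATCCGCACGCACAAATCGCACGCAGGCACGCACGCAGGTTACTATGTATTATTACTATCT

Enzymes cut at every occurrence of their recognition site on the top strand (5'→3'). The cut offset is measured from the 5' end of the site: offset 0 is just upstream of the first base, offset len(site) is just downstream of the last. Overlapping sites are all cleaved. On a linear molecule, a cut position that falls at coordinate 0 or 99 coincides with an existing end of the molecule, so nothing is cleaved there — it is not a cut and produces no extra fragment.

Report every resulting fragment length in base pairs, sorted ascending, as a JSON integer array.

Site scan:
  LmaVI CGCA/1: at [15, 22, 36, 42, 46, 55, 59, 67, 71] ⇒ [16, 23, 37, 43, 47, 56, 60, 68, 72]
  PtaIV TACTAT/4: at [3, 78, 91] ⇒ [7, 82, 95]

All cut coordinates (distinct, sorted): [7, 16, 23, 37, 43, 47, 56, 60, 68, 72, 82, 95]

Fragment lengths:
  [0,7): 7 bp
  [7,16): 9 bp
  [16,23): 7 bp
  [23,37): 14 bp
  [37,43): 6 bp
  [43,47): 4 bp
  [47,56): 9 bp
  [56,60): 4 bp
  [60,68): 8 bp
  [68,72): 4 bp
  [72,82): 10 bp
  [82,95): 13 bp
  [95,99): 4 bp

[4,4,4,4,6,7,7,8,9,9,10,13,14]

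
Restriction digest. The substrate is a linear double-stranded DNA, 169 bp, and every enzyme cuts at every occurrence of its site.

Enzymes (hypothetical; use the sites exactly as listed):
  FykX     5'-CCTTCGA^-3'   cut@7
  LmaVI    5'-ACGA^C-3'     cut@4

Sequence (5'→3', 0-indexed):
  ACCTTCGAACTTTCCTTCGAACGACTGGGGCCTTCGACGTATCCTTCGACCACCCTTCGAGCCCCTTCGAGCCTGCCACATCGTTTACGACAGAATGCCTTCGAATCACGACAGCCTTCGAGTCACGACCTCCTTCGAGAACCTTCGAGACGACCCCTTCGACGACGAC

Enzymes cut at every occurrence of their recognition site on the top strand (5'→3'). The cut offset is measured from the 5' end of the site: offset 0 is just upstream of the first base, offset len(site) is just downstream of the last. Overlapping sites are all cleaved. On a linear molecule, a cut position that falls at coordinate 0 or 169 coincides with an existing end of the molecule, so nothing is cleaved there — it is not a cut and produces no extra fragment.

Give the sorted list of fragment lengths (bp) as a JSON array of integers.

[1,3,3,4,5,7,7,8,9,10,10,10,10,11,12,12,13,14,20]

Scan for sites:
  FykX (CCTTCGA, off=7): starts [1, 13, 30, 42, 53, 63, 97, 114, 131, 141, 155] → cuts [8, 20, 37, 49, 60, 70, 104, 121, 138, 148, 162]
  LmaVI (ACGAC, off=4): starts [20, 86, 107, 124, 149, 161, 164] → cuts [24, 90, 111, 128, 153, 165, 168]

All cut coordinates (distinct, sorted): [8, 20, 24, 37, 49, 60, 70, 90, 104, 111, 121, 128, 138, 148, 153, 162, 165, 168]

Fragments:
  [0,8): 8 bp
  [8,20): 12 bp
  [20,24): 4 bp
  [24,37): 13 bp
  [37,49): 12 bp
  [49,60): 11 bp
  [60,70): 10 bp
  [70,90): 20 bp
  [90,104): 14 bp
  [104,111): 7 bp
  [111,121): 10 bp
  [121,128): 7 bp
  [128,138): 10 bp
  [138,148): 10 bp
  [148,153): 5 bp
  [153,162): 9 bp
  [162,165): 3 bp
  [165,168): 3 bp
  [168,169): 1 bp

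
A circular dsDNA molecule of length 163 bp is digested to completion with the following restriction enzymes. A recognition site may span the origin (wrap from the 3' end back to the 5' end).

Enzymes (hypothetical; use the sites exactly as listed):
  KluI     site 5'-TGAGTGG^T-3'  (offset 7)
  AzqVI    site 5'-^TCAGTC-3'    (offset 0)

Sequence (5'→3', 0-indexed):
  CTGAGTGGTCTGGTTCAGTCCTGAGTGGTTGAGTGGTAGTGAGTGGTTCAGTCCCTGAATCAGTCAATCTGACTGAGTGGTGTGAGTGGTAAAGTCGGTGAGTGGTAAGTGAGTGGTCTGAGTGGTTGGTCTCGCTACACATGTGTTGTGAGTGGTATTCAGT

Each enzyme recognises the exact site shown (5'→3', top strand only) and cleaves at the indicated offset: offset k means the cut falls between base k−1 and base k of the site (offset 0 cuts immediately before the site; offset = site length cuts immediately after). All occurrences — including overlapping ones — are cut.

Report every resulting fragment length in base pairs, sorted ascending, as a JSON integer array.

Per-enzyme occurrences:
  KluI (TGAGTGGT, off=7): starts [1, 21, 29, 39, 73, 82, 98, 109, 118, 148] → cuts [8, 28, 36, 46, 80, 89, 105, 116, 125, 155]
  AzqVI (TCAGTC, off=0): starts [14, 47, 59, 158] → cuts [14, 47, 59, 158]

All cut coordinates (distinct, sorted): [8, 14, 28, 36, 46, 47, 59, 80, 89, 105, 116, 125, 155, 158]

Fragments:
  8→14: 6 bp
  14→28: 14 bp
  28→36: 8 bp
  36→46: 10 bp
  46→47: 1 bp
  47→59: 12 bp
  59→80: 21 bp
  80→89: 9 bp
  89→105: 16 bp
  105→116: 11 bp
  116→125: 9 bp
  125→155: 30 bp
  155→158: 3 bp
  158→8 (wrap): 163-158+8 = 13 bp

[1,3,6,8,9,9,10,11,12,13,14,16,21,30]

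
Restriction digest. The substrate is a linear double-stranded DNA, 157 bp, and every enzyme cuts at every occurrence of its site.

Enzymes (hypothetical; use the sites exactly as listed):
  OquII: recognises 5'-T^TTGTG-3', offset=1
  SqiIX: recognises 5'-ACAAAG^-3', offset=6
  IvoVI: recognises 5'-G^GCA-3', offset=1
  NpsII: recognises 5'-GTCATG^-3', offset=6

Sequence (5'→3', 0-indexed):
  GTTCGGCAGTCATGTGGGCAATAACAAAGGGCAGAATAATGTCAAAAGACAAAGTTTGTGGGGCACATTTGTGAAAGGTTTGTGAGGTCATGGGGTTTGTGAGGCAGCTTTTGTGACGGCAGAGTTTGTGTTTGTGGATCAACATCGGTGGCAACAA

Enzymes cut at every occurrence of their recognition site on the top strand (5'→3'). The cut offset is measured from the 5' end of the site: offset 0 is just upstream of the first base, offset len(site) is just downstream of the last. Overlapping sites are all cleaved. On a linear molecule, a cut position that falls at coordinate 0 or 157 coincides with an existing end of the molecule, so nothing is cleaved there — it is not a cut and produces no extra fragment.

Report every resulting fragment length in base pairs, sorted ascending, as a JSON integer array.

[1,1,3,4,5,6,6,7,7,7,7,7,8,9,11,12,13,19,24]

Scan for sites:
  OquII TTTGTG/1: at [54, 67, 78, 95, 109, 124, 130] ⇒ [55, 68, 79, 96, 110, 125, 131]
  SqiIX ACAAAG/6: at [23, 48] ⇒ [29, 54]
  IvoVI GGCA/1: at [4, 16, 29, 61, 102, 117, 149] ⇒ [5, 17, 30, 62, 103, 118, 150]
  NpsII GTCATG/6: at [8, 86] ⇒ [14, 92]

Pooled cuts: [5, 14, 17, 29, 30, 54, 55, 62, 68, 79, 92, 96, 103, 110, 118, 125, 131, 150]

Fragment lengths:
  [0,5): 5 bp
  [5,14): 9 bp
  [14,17): 3 bp
  [17,29): 12 bp
  [29,30): 1 bp
  [30,54): 24 bp
  [54,55): 1 bp
  [55,62): 7 bp
  [62,68): 6 bp
  [68,79): 11 bp
  [79,92): 13 bp
  [92,96): 4 bp
  [96,103): 7 bp
  [103,110): 7 bp
  [110,118): 8 bp
  [118,125): 7 bp
  [125,131): 6 bp
  [131,150): 19 bp
  [150,157): 7 bp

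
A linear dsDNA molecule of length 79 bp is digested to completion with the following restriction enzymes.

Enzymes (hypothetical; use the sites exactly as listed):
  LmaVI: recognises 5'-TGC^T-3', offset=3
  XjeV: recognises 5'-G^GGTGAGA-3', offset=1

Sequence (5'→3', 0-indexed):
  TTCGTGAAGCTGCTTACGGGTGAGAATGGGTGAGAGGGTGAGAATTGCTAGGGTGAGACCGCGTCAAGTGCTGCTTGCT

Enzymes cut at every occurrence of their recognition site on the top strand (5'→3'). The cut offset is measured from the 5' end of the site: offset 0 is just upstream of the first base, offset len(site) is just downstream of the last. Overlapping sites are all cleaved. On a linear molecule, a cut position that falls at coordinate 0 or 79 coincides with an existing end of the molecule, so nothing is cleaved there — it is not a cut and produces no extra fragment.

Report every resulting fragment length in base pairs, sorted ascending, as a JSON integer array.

Scan for sites:
  LmaVI TGCT/3: at [10, 45, 68, 71, 75] ⇒ [13, 48, 71, 74, 78]
  XjeV GGGTGAGA/1: at [17, 27, 35, 50] ⇒ [18, 28, 36, 51]

Pooled cuts: [13, 18, 28, 36, 48, 51, 71, 74, 78]

Fragment lengths:
  [0,13): 13 bp
  [13,18): 5 bp
  [18,28): 10 bp
  [28,36): 8 bp
  [36,48): 12 bp
  [48,51): 3 bp
  [51,71): 20 bp
  [71,74): 3 bp
  [74,78): 4 bp
  [78,79): 1 bp

[1,3,3,4,5,8,10,12,13,20]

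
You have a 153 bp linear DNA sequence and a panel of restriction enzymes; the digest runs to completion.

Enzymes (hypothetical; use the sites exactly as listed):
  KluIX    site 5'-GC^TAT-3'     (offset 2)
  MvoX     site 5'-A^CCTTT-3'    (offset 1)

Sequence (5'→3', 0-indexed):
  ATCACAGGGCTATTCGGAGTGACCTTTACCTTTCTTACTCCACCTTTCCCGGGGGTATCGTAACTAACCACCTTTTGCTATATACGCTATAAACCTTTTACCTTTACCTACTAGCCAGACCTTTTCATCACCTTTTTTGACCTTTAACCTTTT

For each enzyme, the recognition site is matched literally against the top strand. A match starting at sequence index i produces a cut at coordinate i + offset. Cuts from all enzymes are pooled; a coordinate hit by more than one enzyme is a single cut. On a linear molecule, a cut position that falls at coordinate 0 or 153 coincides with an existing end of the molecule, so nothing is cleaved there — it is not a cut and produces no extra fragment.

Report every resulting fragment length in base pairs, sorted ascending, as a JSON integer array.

Site scan:
  KluIX (GCTAT, off=2): starts [8, 76, 85] → cuts [10, 78, 87]
  MvoX (ACCTTT, off=1): starts [21, 27, 41, 69, 92, 99, 118, 129, 139, 146] → cuts [22, 28, 42, 70, 93, 100, 119, 130, 140, 147]

All cut coordinates (distinct, sorted): [10, 22, 28, 42, 70, 78, 87, 93, 100, 119, 130, 140, 147]

Fragments:
  [0,10): 10 bp
  [10,22): 12 bp
  [22,28): 6 bp
  [28,42): 14 bp
  [42,70): 28 bp
  [70,78): 8 bp
  [78,87): 9 bp
  [87,93): 6 bp
  [93,100): 7 bp
  [100,119): 19 bp
  [119,130): 11 bp
  [130,140): 10 bp
  [140,147): 7 bp
  [147,153): 6 bp

[6,6,6,7,7,8,9,10,10,11,12,14,19,28]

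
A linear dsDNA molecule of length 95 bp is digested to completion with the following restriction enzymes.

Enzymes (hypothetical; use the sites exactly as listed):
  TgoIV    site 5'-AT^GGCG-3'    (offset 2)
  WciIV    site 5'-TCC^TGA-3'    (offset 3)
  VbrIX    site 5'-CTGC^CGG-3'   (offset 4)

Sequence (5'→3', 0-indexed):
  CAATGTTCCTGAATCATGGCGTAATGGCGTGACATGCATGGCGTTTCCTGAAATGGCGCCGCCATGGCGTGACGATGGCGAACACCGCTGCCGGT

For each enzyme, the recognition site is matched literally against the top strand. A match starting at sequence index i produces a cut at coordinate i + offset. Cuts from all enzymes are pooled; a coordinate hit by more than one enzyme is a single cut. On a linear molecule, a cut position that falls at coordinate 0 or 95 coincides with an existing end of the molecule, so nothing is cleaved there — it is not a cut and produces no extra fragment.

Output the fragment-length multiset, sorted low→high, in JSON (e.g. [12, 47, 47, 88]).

Scan for sites:
  TgoIV ATGGCG/2: at [15, 23, 37, 52, 63, 74] ⇒ [17, 25, 39, 54, 65, 76]
  WciIV TCCTGA/3: at [6, 45] ⇒ [9, 48]
  VbrIX CTGCCGG/4: at [87] ⇒ [91]

Pooled cuts: [9, 17, 25, 39, 48, 54, 65, 76, 91]

Fragment lengths:
  [0,9): 9 bp
  [9,17): 8 bp
  [17,25): 8 bp
  [25,39): 14 bp
  [39,48): 9 bp
  [48,54): 6 bp
  [54,65): 11 bp
  [65,76): 11 bp
  [76,91): 15 bp
  [91,95): 4 bp

[4,6,8,8,9,9,11,11,14,15]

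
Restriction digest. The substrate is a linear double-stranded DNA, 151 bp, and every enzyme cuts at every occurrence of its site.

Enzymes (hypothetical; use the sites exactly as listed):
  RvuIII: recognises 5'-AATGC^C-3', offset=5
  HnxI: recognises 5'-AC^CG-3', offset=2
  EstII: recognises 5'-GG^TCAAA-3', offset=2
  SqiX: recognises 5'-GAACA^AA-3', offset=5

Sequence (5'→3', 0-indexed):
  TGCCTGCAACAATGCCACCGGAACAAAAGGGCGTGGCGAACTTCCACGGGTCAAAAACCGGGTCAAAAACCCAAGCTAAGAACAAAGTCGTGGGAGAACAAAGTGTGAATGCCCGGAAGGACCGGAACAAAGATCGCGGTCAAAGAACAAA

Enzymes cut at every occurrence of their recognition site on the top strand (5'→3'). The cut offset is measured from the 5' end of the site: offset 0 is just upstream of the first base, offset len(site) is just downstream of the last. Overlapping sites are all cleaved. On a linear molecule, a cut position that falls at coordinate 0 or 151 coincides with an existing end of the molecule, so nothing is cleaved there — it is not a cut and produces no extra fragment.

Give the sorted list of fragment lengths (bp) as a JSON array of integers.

Per-enzyme occurrences:
  RvuIII AATGCC/5: at [10, 107] ⇒ [15, 112]
  HnxI ACCG/2: at [16, 56, 120] ⇒ [18, 58, 122]
  EstII GGTCAAA/2: at [48, 60, 137] ⇒ [50, 62, 139]
  SqiX GAACAAA/5: at [20, 79, 95, 124, 144] ⇒ [25, 84, 100, 129, 149]

Pooled cuts: [15, 18, 25, 50, 58, 62, 84, 100, 112, 122, 129, 139, 149]

Fragments:
  [0,15): 15 bp
  [15,18): 3 bp
  [18,25): 7 bp
  [25,50): 25 bp
  [50,58): 8 bp
  [58,62): 4 bp
  [62,84): 22 bp
  [84,100): 16 bp
  [100,112): 12 bp
  [112,122): 10 bp
  [122,129): 7 bp
  [129,139): 10 bp
  [139,149): 10 bp
  [149,151): 2 bp

[2,3,4,7,7,8,10,10,10,12,15,16,22,25]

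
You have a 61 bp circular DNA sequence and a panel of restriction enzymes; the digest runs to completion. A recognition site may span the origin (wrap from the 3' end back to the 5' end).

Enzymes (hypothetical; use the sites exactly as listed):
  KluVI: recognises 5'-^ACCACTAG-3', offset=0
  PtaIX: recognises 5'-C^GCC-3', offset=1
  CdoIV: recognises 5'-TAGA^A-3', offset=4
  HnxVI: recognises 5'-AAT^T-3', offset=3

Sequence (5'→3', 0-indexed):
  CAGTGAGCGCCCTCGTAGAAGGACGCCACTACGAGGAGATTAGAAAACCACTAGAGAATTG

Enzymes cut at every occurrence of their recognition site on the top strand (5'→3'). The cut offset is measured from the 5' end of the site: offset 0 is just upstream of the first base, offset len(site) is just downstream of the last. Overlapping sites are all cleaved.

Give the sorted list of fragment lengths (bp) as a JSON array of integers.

Site scan:
  KluVI ACCACTAG/0: at [46] ⇒ [46]
  PtaIX CGCC/1: at [7, 23] ⇒ [8, 24]
  CdoIV TAGAA/4: at [15, 40] ⇒ [19, 44]
  HnxVI AATT/3: at [56] ⇒ [59]

All cut coordinates (distinct, sorted): [8, 19, 24, 44, 46, 59]

Fragments:
  8→19: 11 bp
  19→24: 5 bp
  24→44: 20 bp
  44→46: 2 bp
  46→59: 13 bp
  59→8 (wrap): 61-59+8 = 10 bp

[2,5,10,11,13,20]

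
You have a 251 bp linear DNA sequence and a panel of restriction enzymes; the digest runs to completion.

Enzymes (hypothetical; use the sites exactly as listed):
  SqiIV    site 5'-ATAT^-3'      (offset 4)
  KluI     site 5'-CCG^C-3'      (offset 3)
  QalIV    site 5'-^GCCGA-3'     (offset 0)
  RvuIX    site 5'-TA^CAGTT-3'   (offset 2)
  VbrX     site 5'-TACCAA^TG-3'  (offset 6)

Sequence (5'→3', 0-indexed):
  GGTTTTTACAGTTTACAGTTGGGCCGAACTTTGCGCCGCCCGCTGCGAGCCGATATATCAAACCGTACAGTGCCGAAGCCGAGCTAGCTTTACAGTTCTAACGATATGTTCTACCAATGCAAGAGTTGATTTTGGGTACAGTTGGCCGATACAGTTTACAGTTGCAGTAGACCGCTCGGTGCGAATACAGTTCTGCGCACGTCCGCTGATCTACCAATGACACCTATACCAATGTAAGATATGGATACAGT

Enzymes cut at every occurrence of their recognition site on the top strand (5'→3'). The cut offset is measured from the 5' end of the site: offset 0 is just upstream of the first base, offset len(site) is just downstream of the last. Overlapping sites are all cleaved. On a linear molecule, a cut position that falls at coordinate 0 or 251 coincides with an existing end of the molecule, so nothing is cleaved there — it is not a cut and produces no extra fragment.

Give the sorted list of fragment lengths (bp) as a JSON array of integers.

[2,4,6,6,6,7,7,7,7,8,8,9,10,10,12,13,13,15,15,15,16,16,18,21]

Per-enzyme occurrences:
  SqiIV ATAT/4: at [52, 54, 103, 238] ⇒ [56, 58, 107, 242]
  KluI CCGC/3: at [35, 39, 171, 202] ⇒ [38, 42, 174, 205]
  QalIV GCCGA/0: at [22, 48, 71, 77, 144] ⇒ [22, 48, 71, 77, 144]
  RvuIX TACAGTT/2: at [6, 13, 90, 136, 149, 156, 185] ⇒ [8, 15, 92, 138, 151, 158, 187]
  VbrX TACCAATG/6: at [111, 211, 226] ⇒ [117, 217, 232]

Pooled cuts: [8, 15, 22, 38, 42, 48, 56, 58, 71, 77, 92, 107, 117, 138, 144, 151, 158, 174, 187, 205, 217, 232, 242]

Fragments:
  [0,8): 8 bp
  [8,15): 7 bp
  [15,22): 7 bp
  [22,38): 16 bp
  [38,42): 4 bp
  [42,48): 6 bp
  [48,56): 8 bp
  [56,58): 2 bp
  [58,71): 13 bp
  [71,77): 6 bp
  [77,92): 15 bp
  [92,107): 15 bp
  [107,117): 10 bp
  [117,138): 21 bp
  [138,144): 6 bp
  [144,151): 7 bp
  [151,158): 7 bp
  [158,174): 16 bp
  [174,187): 13 bp
  [187,205): 18 bp
  [205,217): 12 bp
  [217,232): 15 bp
  [232,242): 10 bp
  [242,251): 9 bp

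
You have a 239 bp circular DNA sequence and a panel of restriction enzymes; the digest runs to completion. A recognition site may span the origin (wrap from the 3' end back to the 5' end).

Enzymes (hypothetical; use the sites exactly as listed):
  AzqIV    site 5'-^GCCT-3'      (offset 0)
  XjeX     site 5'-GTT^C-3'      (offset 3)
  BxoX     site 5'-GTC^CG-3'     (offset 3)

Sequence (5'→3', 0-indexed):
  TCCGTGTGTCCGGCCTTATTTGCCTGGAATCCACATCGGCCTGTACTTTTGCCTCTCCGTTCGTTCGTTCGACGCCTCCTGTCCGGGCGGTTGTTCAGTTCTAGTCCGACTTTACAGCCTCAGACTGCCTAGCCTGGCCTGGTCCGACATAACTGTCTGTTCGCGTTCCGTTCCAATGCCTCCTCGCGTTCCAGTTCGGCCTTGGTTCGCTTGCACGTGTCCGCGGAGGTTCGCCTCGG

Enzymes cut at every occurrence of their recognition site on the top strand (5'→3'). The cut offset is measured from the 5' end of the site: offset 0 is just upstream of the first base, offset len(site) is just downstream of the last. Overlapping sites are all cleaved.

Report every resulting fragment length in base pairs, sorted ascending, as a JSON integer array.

Site scan:
  AzqIV (GCCT, off=0): starts [12, 21, 38, 50, 73, 116, 126, 131, 136, 177, 198, 232] → cuts [12, 21, 38, 50, 73, 116, 126, 131, 136, 177, 198, 232]
  XjeX (GTTC, off=3): starts [58, 62, 66, 92, 97, 158, 164, 169, 187, 193, 204, 228] → cuts [61, 65, 69, 95, 100, 161, 167, 172, 190, 196, 207, 231]
  BxoX (GTCCG, off=3): starts [7, 80, 103, 141, 218, 238] → cuts [2, 10, 83, 106, 144, 221]

Pooled cuts: [2, 10, 12, 21, 38, 50, 61, 65, 69, 73, 83, 95, 100, 106, 116, 126, 131, 136, 144, 161, 167, 172, 177, 190, 196, 198, 207, 221, 231, 232]

Fragments:
  2→10: 8 bp
  10→12: 2 bp
  12→21: 9 bp
  21→38: 17 bp
  38→50: 12 bp
  50→61: 11 bp
  61→65: 4 bp
  65→69: 4 bp
  69→73: 4 bp
  73→83: 10 bp
  83→95: 12 bp
  95→100: 5 bp
  100→106: 6 bp
  106→116: 10 bp
  116→126: 10 bp
  126→131: 5 bp
  131→136: 5 bp
  136→144: 8 bp
  144→161: 17 bp
  161→167: 6 bp
  167→172: 5 bp
  172→177: 5 bp
  177→190: 13 bp
  190→196: 6 bp
  196→198: 2 bp
  198→207: 9 bp
  207→221: 14 bp
  221→231: 10 bp
  231→232: 1 bp
  232→2 (wrap): 239-232+2 = 9 bp

[1,2,2,4,4,4,5,5,5,5,5,6,6,6,8,8,9,9,9,10,10,10,10,11,12,12,13,14,17,17]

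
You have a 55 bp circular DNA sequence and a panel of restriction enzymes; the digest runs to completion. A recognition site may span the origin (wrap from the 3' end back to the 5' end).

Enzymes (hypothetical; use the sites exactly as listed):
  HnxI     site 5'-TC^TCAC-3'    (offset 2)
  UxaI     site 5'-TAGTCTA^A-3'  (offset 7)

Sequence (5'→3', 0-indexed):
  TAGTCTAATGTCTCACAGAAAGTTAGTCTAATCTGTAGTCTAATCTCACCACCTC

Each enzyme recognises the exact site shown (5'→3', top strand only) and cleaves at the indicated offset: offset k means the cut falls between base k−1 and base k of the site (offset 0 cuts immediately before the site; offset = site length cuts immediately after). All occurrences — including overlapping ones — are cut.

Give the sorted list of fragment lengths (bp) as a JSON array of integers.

Per-enzyme occurrences:
  HnxI (TCTCAC, off=2): starts [10, 43] → cuts [12, 45]
  UxaI (TAGTCTAA, off=7): starts [0, 23, 35] → cuts [7, 30, 42]

All cut coordinates (distinct, sorted): [7, 12, 30, 42, 45]

Fragment lengths:
  7→12: 5 bp
  12→30: 18 bp
  30→42: 12 bp
  42→45: 3 bp
  45→7 (wrap): 55-45+7 = 17 bp

[3,5,12,17,18]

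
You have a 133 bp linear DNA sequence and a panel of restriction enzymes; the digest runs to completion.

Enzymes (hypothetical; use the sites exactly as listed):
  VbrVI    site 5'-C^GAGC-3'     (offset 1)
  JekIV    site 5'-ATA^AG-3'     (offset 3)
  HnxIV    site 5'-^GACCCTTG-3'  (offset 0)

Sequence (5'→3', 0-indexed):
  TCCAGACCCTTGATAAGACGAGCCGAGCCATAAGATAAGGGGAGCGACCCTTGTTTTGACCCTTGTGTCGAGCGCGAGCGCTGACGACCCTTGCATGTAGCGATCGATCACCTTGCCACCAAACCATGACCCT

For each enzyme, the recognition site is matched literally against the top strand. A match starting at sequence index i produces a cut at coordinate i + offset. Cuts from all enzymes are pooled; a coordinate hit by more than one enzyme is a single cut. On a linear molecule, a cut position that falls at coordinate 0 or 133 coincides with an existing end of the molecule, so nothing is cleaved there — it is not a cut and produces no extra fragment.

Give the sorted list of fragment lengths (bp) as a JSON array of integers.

[4,4,5,5,6,8,8,10,11,12,12,48]

Site scan:
  VbrVI (CGAGC, off=1): starts [18, 23, 68, 74] → cuts [19, 24, 69, 75]
  JekIV (ATAAG, off=3): starts [12, 29, 34] → cuts [15, 32, 37]
  HnxIV (GACCCTTG, off=0): starts [4, 45, 57, 85] → cuts [4, 45, 57, 85]

All cut coordinates (distinct, sorted): [4, 15, 19, 24, 32, 37, 45, 57, 69, 75, 85]

Fragments:
  [0,4): 4 bp
  [4,15): 11 bp
  [15,19): 4 bp
  [19,24): 5 bp
  [24,32): 8 bp
  [32,37): 5 bp
  [37,45): 8 bp
  [45,57): 12 bp
  [57,69): 12 bp
  [69,75): 6 bp
  [75,85): 10 bp
  [85,133): 48 bp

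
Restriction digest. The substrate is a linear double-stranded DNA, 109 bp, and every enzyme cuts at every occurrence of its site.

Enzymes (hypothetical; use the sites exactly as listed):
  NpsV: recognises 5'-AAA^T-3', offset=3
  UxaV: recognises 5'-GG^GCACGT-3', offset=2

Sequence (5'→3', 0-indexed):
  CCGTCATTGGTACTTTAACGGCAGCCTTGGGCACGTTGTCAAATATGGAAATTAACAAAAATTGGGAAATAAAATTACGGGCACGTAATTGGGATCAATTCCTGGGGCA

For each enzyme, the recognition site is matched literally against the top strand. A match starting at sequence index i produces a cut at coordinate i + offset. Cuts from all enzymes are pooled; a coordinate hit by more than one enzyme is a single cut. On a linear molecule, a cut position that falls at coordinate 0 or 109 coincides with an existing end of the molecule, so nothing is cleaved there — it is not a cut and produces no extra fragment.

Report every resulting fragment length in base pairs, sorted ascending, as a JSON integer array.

[5,6,8,8,10,13,29,30]

Scan for sites:
  NpsV (AAAT, off=3): starts [40, 48, 58, 66, 71] → cuts [43, 51, 61, 69, 74]
  UxaV (GGGCACGT, off=2): starts [28, 78] → cuts [30, 80]

All cut coordinates (distinct, sorted): [30, 43, 51, 61, 69, 74, 80]

Fragment lengths:
  [0,30): 30 bp
  [30,43): 13 bp
  [43,51): 8 bp
  [51,61): 10 bp
  [61,69): 8 bp
  [69,74): 5 bp
  [74,80): 6 bp
  [80,109): 29 bp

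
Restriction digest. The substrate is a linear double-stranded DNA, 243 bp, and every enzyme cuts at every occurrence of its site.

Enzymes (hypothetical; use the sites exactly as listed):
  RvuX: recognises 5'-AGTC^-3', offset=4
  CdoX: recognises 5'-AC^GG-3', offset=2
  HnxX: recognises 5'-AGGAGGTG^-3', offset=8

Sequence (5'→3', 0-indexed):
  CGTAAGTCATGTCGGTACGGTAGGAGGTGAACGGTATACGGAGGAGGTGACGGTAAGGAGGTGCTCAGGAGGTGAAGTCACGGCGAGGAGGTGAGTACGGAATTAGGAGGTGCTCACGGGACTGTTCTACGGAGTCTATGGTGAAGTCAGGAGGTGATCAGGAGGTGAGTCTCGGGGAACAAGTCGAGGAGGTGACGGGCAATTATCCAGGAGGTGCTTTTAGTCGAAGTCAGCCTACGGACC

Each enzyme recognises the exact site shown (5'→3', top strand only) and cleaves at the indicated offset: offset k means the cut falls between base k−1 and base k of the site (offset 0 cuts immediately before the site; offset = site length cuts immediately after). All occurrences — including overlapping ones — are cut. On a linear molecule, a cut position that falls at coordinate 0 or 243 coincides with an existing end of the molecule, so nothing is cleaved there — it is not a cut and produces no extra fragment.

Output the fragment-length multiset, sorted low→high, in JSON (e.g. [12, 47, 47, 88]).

[2,2,2,3,4,5,5,5,5,6,6,7,7,8,8,9,9,10,10,11,11,11,12,12,12,13,14,14,20]

Site scan:
  RvuX AGTC/4: at [4, 75, 132, 144, 167, 181, 221, 227] ⇒ [8, 79, 136, 148, 171, 185, 225, 231]
  CdoX ACGG/2: at [16, 30, 37, 49, 79, 96, 115, 128, 194, 236] ⇒ [18, 32, 39, 51, 81, 98, 117, 130, 196, 238]
  HnxX AGGAGGTG/8: at [21, 41, 55, 66, 85, 104, 148, 159, 186, 208] ⇒ [29, 49, 63, 74, 93, 112, 156, 167, 194, 216]

Pooled cuts: [8, 18, 29, 32, 39, 49, 51, 63, 74, 79, 81, 93, 98, 112, 117, 130, 136, 148, 156, 167, 171, 185, 194, 196, 216, 225, 231, 238]

Fragments:
  [0,8): 8 bp
  [8,18): 10 bp
  [18,29): 11 bp
  [29,32): 3 bp
  [32,39): 7 bp
  [39,49): 10 bp
  [49,51): 2 bp
  [51,63): 12 bp
  [63,74): 11 bp
  [74,79): 5 bp
  [79,81): 2 bp
  [81,93): 12 bp
  [93,98): 5 bp
  [98,112): 14 bp
  [112,117): 5 bp
  [117,130): 13 bp
  [130,136): 6 bp
  [136,148): 12 bp
  [148,156): 8 bp
  [156,167): 11 bp
  [167,171): 4 bp
  [171,185): 14 bp
  [185,194): 9 bp
  [194,196): 2 bp
  [196,216): 20 bp
  [216,225): 9 bp
  [225,231): 6 bp
  [231,238): 7 bp
  [238,243): 5 bp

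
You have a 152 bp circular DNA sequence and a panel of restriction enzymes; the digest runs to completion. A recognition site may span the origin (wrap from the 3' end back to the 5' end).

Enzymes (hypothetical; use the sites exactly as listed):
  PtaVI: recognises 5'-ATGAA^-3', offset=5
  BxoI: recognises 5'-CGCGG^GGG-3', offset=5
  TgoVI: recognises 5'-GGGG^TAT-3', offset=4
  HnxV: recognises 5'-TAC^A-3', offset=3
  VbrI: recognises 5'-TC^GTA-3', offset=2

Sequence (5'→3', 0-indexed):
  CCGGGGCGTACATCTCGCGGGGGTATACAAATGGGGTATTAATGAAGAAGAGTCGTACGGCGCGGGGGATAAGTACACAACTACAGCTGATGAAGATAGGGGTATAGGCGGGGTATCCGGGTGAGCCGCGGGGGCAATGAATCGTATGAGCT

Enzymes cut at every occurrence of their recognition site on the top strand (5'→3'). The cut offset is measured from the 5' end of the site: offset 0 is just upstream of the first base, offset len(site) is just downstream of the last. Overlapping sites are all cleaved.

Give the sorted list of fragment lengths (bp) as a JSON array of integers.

Per-enzyme occurrences:
  PtaVI ATGAA/5: at [41, 89, 136] ⇒ [46, 94, 141]
  BxoI CGCGGGGG/5: at [15, 60, 126] ⇒ [20, 65, 131]
  TgoVI GGGGTAT/4: at [19, 32, 98, 109] ⇒ [23, 36, 102, 113]
  HnxV TACA/3: at [8, 25, 73, 81] ⇒ [11, 28, 76, 84]
  VbrI TCGTA/2: at [52, 141] ⇒ [54, 143]

All cut coordinates (distinct, sorted): [11, 20, 23, 28, 36, 46, 54, 65, 76, 84, 94, 102, 113, 131, 141, 143]

Fragment lengths:
  11→20: 9 bp
  20→23: 3 bp
  23→28: 5 bp
  28→36: 8 bp
  36→46: 10 bp
  46→54: 8 bp
  54→65: 11 bp
  65→76: 11 bp
  76→84: 8 bp
  84→94: 10 bp
  94→102: 8 bp
  102→113: 11 bp
  113→131: 18 bp
  131→141: 10 bp
  141→143: 2 bp
  143→11 (wrap): 152-143+11 = 20 bp

[2,3,5,8,8,8,8,9,10,10,10,11,11,11,18,20]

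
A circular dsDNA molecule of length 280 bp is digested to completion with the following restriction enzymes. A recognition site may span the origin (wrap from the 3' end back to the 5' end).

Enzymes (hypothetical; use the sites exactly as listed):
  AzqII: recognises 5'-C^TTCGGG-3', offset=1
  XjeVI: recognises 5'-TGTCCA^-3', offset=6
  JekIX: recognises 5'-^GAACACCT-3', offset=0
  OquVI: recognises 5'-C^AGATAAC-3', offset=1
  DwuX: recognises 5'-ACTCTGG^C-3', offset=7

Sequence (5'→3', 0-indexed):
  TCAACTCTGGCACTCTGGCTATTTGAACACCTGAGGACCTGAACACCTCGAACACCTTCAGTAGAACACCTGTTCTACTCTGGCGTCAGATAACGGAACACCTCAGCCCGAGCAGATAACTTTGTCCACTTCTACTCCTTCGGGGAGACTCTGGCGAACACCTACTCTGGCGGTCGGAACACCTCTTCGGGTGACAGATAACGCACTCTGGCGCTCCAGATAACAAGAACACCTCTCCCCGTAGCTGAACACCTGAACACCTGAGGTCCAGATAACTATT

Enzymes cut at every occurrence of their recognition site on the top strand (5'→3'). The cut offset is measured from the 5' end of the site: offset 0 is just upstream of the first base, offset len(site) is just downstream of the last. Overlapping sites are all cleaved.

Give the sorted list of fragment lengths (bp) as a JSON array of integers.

Site scan:
  AzqII (CTTCGGG, off=1): starts [137, 184] → cuts [138, 185]
  XjeVI (TGTCCA, off=6): starts [122] → cuts [128]
  JekIX (GAACACCT, off=0): starts [24, 40, 49, 63, 95, 155, 176, 226, 246, 254] → cuts [24, 40, 49, 63, 95, 155, 176, 226, 246, 254]
  OquVI (CAGATAAC, off=1): starts [86, 112, 194, 216, 268] → cuts [87, 113, 195, 217, 269]
  DwuX (ACTCTGGC, off=7): starts [3, 11, 76, 147, 163, 204] → cuts [10, 18, 83, 154, 170, 211]

Pooled cuts: [10, 18, 24, 40, 49, 63, 83, 87, 95, 113, 128, 138, 154, 155, 170, 176, 185, 195, 211, 217, 226, 246, 254, 269]

Fragments:
  10→18: 8 bp
  18→24: 6 bp
  24→40: 16 bp
  40→49: 9 bp
  49→63: 14 bp
  63→83: 20 bp
  83→87: 4 bp
  87→95: 8 bp
  95→113: 18 bp
  113→128: 15 bp
  128→138: 10 bp
  138→154: 16 bp
  154→155: 1 bp
  155→170: 15 bp
  170→176: 6 bp
  176→185: 9 bp
  185→195: 10 bp
  195→211: 16 bp
  211→217: 6 bp
  217→226: 9 bp
  226→246: 20 bp
  246→254: 8 bp
  254→269: 15 bp
  269→10 (wrap): 280-269+10 = 21 bp

[1,4,6,6,6,8,8,8,9,9,9,10,10,14,15,15,15,16,16,16,18,20,20,21]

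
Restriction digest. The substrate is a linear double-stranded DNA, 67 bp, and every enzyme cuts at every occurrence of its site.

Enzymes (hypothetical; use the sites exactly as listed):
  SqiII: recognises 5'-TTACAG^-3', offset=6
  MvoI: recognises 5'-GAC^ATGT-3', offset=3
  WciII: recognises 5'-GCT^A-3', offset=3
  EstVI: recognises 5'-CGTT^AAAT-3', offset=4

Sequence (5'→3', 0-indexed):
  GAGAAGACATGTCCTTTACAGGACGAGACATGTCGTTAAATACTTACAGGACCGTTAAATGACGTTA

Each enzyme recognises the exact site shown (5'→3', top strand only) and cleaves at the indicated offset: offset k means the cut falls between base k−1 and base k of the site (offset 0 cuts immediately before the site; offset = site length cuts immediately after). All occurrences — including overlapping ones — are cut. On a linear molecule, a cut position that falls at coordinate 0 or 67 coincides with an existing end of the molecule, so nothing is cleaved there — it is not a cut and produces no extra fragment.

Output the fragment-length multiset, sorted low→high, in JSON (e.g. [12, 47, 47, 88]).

[7,8,8,8,11,12,13]

Site scan:
  SqiII (TTACAG, off=6): starts [15, 43] → cuts [21, 49]
  MvoI (GACATGT, off=3): starts [5, 26] → cuts [8, 29]
  WciII (GCTA, off=3): no sites
  EstVI (CGTTAAAT, off=4): starts [33, 52] → cuts [37, 56]

Pooled cuts: [8, 21, 29, 37, 49, 56]

Fragments:
  [0,8): 8 bp
  [8,21): 13 bp
  [21,29): 8 bp
  [29,37): 8 bp
  [37,49): 12 bp
  [49,56): 7 bp
  [56,67): 11 bp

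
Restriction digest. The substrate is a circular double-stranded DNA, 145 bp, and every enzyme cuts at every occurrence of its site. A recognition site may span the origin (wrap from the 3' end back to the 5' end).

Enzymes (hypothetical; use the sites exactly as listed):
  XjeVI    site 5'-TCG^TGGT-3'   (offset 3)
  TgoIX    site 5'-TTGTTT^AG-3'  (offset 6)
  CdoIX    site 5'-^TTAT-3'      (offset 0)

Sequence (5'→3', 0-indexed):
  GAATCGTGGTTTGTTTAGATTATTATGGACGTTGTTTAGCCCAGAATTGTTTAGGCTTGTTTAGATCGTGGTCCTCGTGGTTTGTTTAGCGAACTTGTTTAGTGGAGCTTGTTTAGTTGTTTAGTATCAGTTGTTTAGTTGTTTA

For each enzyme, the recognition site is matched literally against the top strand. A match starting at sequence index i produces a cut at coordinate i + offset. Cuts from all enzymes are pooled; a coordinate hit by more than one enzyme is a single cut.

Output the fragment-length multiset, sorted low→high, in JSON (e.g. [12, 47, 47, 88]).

Per-enzyme occurrences:
  XjeVI TCGTGGT/3: at [3, 65, 74] ⇒ [6, 68, 77]
  TgoIX TTGTTTAG/6: at [10, 31, 46, 56, 81, 94, 108, 116, 130, 138] ⇒ [16, 37, 52, 62, 87, 100, 114, 122, 136, 144]
  CdoIX TTAT/0: at [19, 22] ⇒ [19, 22]

Pooled cuts: [6, 16, 19, 22, 37, 52, 62, 68, 77, 87, 100, 114, 122, 136, 144]

Fragment lengths:
  6→16: 10 bp
  16→19: 3 bp
  19→22: 3 bp
  22→37: 15 bp
  37→52: 15 bp
  52→62: 10 bp
  62→68: 6 bp
  68→77: 9 bp
  77→87: 10 bp
  87→100: 13 bp
  100→114: 14 bp
  114→122: 8 bp
  122→136: 14 bp
  136→144: 8 bp
  144→6 (wrap): 145-144+6 = 7 bp

[3,3,6,7,8,8,9,10,10,10,13,14,14,15,15]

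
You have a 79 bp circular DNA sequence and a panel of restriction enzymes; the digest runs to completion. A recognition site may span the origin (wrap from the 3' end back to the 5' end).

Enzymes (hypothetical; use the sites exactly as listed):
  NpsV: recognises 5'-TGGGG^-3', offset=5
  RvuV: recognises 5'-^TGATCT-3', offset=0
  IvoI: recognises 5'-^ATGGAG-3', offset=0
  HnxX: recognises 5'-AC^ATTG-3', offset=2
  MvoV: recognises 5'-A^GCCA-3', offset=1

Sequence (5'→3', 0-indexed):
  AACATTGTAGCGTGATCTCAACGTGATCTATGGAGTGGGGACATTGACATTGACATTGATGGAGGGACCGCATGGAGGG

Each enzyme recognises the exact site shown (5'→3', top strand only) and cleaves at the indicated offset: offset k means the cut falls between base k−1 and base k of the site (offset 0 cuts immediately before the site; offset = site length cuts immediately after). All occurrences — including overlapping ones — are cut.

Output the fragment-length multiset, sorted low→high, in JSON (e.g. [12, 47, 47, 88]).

Per-enzyme occurrences:
  NpsV TGGGG/5: at [35] ⇒ [40]
  RvuV TGATCT/0: at [12, 23] ⇒ [12, 23]
  IvoI ATGGAG/0: at [29, 58, 71] ⇒ [29, 58, 71]
  HnxX ACATTG/2: at [1, 40, 46, 52] ⇒ [3, 42, 48, 54]
  MvoV (AGCCA, off=1): no sites

Pooled cuts: [3, 12, 23, 29, 40, 42, 48, 54, 58, 71]

Fragments:
  3→12: 9 bp
  12→23: 11 bp
  23→29: 6 bp
  29→40: 11 bp
  40→42: 2 bp
  42→48: 6 bp
  48→54: 6 bp
  54→58: 4 bp
  58→71: 13 bp
  71→3 (wrap): 79-71+3 = 11 bp

[2,4,6,6,6,9,11,11,11,13]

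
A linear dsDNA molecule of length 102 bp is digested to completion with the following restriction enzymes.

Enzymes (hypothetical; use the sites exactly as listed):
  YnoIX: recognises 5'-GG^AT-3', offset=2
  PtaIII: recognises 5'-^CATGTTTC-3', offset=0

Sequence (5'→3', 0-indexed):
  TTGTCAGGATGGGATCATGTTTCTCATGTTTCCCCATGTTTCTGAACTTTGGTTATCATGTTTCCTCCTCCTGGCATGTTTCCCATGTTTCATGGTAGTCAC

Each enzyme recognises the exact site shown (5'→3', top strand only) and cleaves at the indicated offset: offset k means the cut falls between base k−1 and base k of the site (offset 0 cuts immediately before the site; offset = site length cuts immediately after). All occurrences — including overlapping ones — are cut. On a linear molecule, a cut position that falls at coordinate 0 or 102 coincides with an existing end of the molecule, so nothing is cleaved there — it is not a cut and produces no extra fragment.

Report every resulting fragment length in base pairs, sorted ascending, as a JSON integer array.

[2,5,8,9,9,10,18,19,22]

Site scan:
  YnoIX GGAT/2: at [6, 11] ⇒ [8, 13]
  PtaIII CATGTTTC/0: at [15, 24, 34, 56, 74, 83] ⇒ [15, 24, 34, 56, 74, 83]

Pooled cuts: [8, 13, 15, 24, 34, 56, 74, 83]

Fragments:
  [0,8): 8 bp
  [8,13): 5 bp
  [13,15): 2 bp
  [15,24): 9 bp
  [24,34): 10 bp
  [34,56): 22 bp
  [56,74): 18 bp
  [74,83): 9 bp
  [83,102): 19 bp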